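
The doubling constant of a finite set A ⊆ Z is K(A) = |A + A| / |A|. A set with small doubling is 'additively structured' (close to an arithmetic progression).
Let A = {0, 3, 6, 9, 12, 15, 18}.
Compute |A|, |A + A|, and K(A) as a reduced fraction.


|A| = 7.
Compute A + A by enumerating all 49 pairs.
A + A = {0, 3, 6, 9, 12, 15, 18, 21, 24, 27, 30, 33, 36}, so |A + A| = 13.
K = |A + A| / |A| = 13/7 (already in lowest terms) ≈ 1.8571.
Reference: AP of size 7 gives K = 13/7 ≈ 1.8571; a fully generic set of size 7 gives K ≈ 4.0000.

|A| = 7, |A + A| = 13, K = 13/7.


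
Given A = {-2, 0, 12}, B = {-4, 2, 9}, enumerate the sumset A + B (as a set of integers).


A + B = {a + b : a ∈ A, b ∈ B}.
Enumerate all |A|·|B| = 3·3 = 9 pairs (a, b) and collect distinct sums.
a = -2: -2+-4=-6, -2+2=0, -2+9=7
a = 0: 0+-4=-4, 0+2=2, 0+9=9
a = 12: 12+-4=8, 12+2=14, 12+9=21
Collecting distinct sums: A + B = {-6, -4, 0, 2, 7, 8, 9, 14, 21}
|A + B| = 9

A + B = {-6, -4, 0, 2, 7, 8, 9, 14, 21}


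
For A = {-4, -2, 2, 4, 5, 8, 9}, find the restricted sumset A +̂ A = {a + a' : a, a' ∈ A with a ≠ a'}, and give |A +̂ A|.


Restricted sumset: A +̂ A = {a + a' : a ∈ A, a' ∈ A, a ≠ a'}.
Equivalently, take A + A and drop any sum 2a that is achievable ONLY as a + a for a ∈ A (i.e. sums representable only with equal summands).
Enumerate pairs (a, a') with a < a' (symmetric, so each unordered pair gives one sum; this covers all a ≠ a'):
  -4 + -2 = -6
  -4 + 2 = -2
  -4 + 4 = 0
  -4 + 5 = 1
  -4 + 8 = 4
  -4 + 9 = 5
  -2 + 2 = 0
  -2 + 4 = 2
  -2 + 5 = 3
  -2 + 8 = 6
  -2 + 9 = 7
  2 + 4 = 6
  2 + 5 = 7
  2 + 8 = 10
  2 + 9 = 11
  4 + 5 = 9
  4 + 8 = 12
  4 + 9 = 13
  5 + 8 = 13
  5 + 9 = 14
  8 + 9 = 17
Collected distinct sums: {-6, -2, 0, 1, 2, 3, 4, 5, 6, 7, 9, 10, 11, 12, 13, 14, 17}
|A +̂ A| = 17
(Reference bound: |A +̂ A| ≥ 2|A| - 3 for |A| ≥ 2, with |A| = 7 giving ≥ 11.)

|A +̂ A| = 17


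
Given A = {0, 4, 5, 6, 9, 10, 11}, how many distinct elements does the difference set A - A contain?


A - A = {a - a' : a, a' ∈ A}; |A| = 7.
Bounds: 2|A|-1 ≤ |A - A| ≤ |A|² - |A| + 1, i.e. 13 ≤ |A - A| ≤ 43.
Note: 0 ∈ A - A always (from a - a). The set is symmetric: if d ∈ A - A then -d ∈ A - A.
Enumerate nonzero differences d = a - a' with a > a' (then include -d):
Positive differences: {1, 2, 3, 4, 5, 6, 7, 9, 10, 11}
Full difference set: {0} ∪ (positive diffs) ∪ (negative diffs).
|A - A| = 1 + 2·10 = 21 (matches direct enumeration: 21).

|A - A| = 21


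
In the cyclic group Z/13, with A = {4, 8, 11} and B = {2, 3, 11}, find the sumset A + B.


Work in Z/13Z: reduce every sum a + b modulo 13.
Enumerate all 9 pairs:
a = 4: 4+2=6, 4+3=7, 4+11=2
a = 8: 8+2=10, 8+3=11, 8+11=6
a = 11: 11+2=0, 11+3=1, 11+11=9
Distinct residues collected: {0, 1, 2, 6, 7, 9, 10, 11}
|A + B| = 8 (out of 13 total residues).

A + B = {0, 1, 2, 6, 7, 9, 10, 11}


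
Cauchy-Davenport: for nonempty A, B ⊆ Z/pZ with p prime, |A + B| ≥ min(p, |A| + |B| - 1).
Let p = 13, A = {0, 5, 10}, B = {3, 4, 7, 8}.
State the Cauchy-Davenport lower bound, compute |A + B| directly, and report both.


Cauchy-Davenport: |A + B| ≥ min(p, |A| + |B| - 1) for A, B nonempty in Z/pZ.
|A| = 3, |B| = 4, p = 13.
CD lower bound = min(13, 3 + 4 - 1) = min(13, 6) = 6.
Compute A + B mod 13 directly:
a = 0: 0+3=3, 0+4=4, 0+7=7, 0+8=8
a = 5: 5+3=8, 5+4=9, 5+7=12, 5+8=0
a = 10: 10+3=0, 10+4=1, 10+7=4, 10+8=5
A + B = {0, 1, 3, 4, 5, 7, 8, 9, 12}, so |A + B| = 9.
Verify: 9 ≥ 6? Yes ✓.

CD lower bound = 6, actual |A + B| = 9.


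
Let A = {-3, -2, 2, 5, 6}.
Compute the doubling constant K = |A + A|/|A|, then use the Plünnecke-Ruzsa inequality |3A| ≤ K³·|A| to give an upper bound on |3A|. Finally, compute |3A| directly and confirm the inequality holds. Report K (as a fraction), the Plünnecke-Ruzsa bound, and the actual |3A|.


|A| = 5.
Step 1: Compute A + A by enumerating all 25 pairs.
A + A = {-6, -5, -4, -1, 0, 2, 3, 4, 7, 8, 10, 11, 12}, so |A + A| = 13.
Step 2: Doubling constant K = |A + A|/|A| = 13/5 = 13/5 ≈ 2.6000.
Step 3: Plünnecke-Ruzsa gives |3A| ≤ K³·|A| = (2.6000)³ · 5 ≈ 87.8800.
Step 4: Compute 3A = A + A + A directly by enumerating all triples (a,b,c) ∈ A³; |3A| = 25.
Step 5: Check 25 ≤ 87.8800? Yes ✓.

K = 13/5, Plünnecke-Ruzsa bound K³|A| ≈ 87.8800, |3A| = 25, inequality holds.


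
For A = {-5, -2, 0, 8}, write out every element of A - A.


A - A = {a - a' : a, a' ∈ A}.
Compute a - a' for each ordered pair (a, a'):
a = -5: -5--5=0, -5--2=-3, -5-0=-5, -5-8=-13
a = -2: -2--5=3, -2--2=0, -2-0=-2, -2-8=-10
a = 0: 0--5=5, 0--2=2, 0-0=0, 0-8=-8
a = 8: 8--5=13, 8--2=10, 8-0=8, 8-8=0
Collecting distinct values (and noting 0 appears from a-a):
A - A = {-13, -10, -8, -5, -3, -2, 0, 2, 3, 5, 8, 10, 13}
|A - A| = 13

A - A = {-13, -10, -8, -5, -3, -2, 0, 2, 3, 5, 8, 10, 13}


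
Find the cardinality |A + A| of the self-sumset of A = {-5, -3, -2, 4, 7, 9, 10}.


A + A = {a + a' : a, a' ∈ A}; |A| = 7.
General bounds: 2|A| - 1 ≤ |A + A| ≤ |A|(|A|+1)/2, i.e. 13 ≤ |A + A| ≤ 28.
Lower bound 2|A|-1 is attained iff A is an arithmetic progression.
Enumerate sums a + a' for a ≤ a' (symmetric, so this suffices):
a = -5: -5+-5=-10, -5+-3=-8, -5+-2=-7, -5+4=-1, -5+7=2, -5+9=4, -5+10=5
a = -3: -3+-3=-6, -3+-2=-5, -3+4=1, -3+7=4, -3+9=6, -3+10=7
a = -2: -2+-2=-4, -2+4=2, -2+7=5, -2+9=7, -2+10=8
a = 4: 4+4=8, 4+7=11, 4+9=13, 4+10=14
a = 7: 7+7=14, 7+9=16, 7+10=17
a = 9: 9+9=18, 9+10=19
a = 10: 10+10=20
Distinct sums: {-10, -8, -7, -6, -5, -4, -1, 1, 2, 4, 5, 6, 7, 8, 11, 13, 14, 16, 17, 18, 19, 20}
|A + A| = 22

|A + A| = 22


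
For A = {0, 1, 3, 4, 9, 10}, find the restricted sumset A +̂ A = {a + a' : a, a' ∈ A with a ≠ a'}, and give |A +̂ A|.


Restricted sumset: A +̂ A = {a + a' : a ∈ A, a' ∈ A, a ≠ a'}.
Equivalently, take A + A and drop any sum 2a that is achievable ONLY as a + a for a ∈ A (i.e. sums representable only with equal summands).
Enumerate pairs (a, a') with a < a' (symmetric, so each unordered pair gives one sum; this covers all a ≠ a'):
  0 + 1 = 1
  0 + 3 = 3
  0 + 4 = 4
  0 + 9 = 9
  0 + 10 = 10
  1 + 3 = 4
  1 + 4 = 5
  1 + 9 = 10
  1 + 10 = 11
  3 + 4 = 7
  3 + 9 = 12
  3 + 10 = 13
  4 + 9 = 13
  4 + 10 = 14
  9 + 10 = 19
Collected distinct sums: {1, 3, 4, 5, 7, 9, 10, 11, 12, 13, 14, 19}
|A +̂ A| = 12
(Reference bound: |A +̂ A| ≥ 2|A| - 3 for |A| ≥ 2, with |A| = 6 giving ≥ 9.)

|A +̂ A| = 12


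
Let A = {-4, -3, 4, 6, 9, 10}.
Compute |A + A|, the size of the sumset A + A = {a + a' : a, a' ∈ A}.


A + A = {a + a' : a, a' ∈ A}; |A| = 6.
General bounds: 2|A| - 1 ≤ |A + A| ≤ |A|(|A|+1)/2, i.e. 11 ≤ |A + A| ≤ 21.
Lower bound 2|A|-1 is attained iff A is an arithmetic progression.
Enumerate sums a + a' for a ≤ a' (symmetric, so this suffices):
a = -4: -4+-4=-8, -4+-3=-7, -4+4=0, -4+6=2, -4+9=5, -4+10=6
a = -3: -3+-3=-6, -3+4=1, -3+6=3, -3+9=6, -3+10=7
a = 4: 4+4=8, 4+6=10, 4+9=13, 4+10=14
a = 6: 6+6=12, 6+9=15, 6+10=16
a = 9: 9+9=18, 9+10=19
a = 10: 10+10=20
Distinct sums: {-8, -7, -6, 0, 1, 2, 3, 5, 6, 7, 8, 10, 12, 13, 14, 15, 16, 18, 19, 20}
|A + A| = 20

|A + A| = 20


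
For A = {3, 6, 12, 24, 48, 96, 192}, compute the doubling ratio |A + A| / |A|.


|A| = 7.
Compute A + A by enumerating all 49 pairs.
A + A = {6, 9, 12, 15, 18, 24, 27, 30, 36, 48, 51, 54, 60, 72, 96, 99, 102, 108, 120, 144, 192, 195, 198, 204, 216, 240, 288, 384}, so |A + A| = 28.
K = |A + A| / |A| = 28/7 = 4/1 ≈ 4.0000.
Reference: AP of size 7 gives K = 13/7 ≈ 1.8571; a fully generic set of size 7 gives K ≈ 4.0000.

|A| = 7, |A + A| = 28, K = 28/7 = 4/1.


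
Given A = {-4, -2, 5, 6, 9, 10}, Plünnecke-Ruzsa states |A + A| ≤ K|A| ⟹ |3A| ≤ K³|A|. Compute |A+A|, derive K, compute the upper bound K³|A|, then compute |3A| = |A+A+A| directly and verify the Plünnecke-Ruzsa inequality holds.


|A| = 6.
Step 1: Compute A + A by enumerating all 36 pairs.
A + A = {-8, -6, -4, 1, 2, 3, 4, 5, 6, 7, 8, 10, 11, 12, 14, 15, 16, 18, 19, 20}, so |A + A| = 20.
Step 2: Doubling constant K = |A + A|/|A| = 20/6 = 20/6 ≈ 3.3333.
Step 3: Plünnecke-Ruzsa gives |3A| ≤ K³·|A| = (3.3333)³ · 6 ≈ 222.2222.
Step 4: Compute 3A = A + A + A directly by enumerating all triples (a,b,c) ∈ A³; |3A| = 38.
Step 5: Check 38 ≤ 222.2222? Yes ✓.

K = 20/6, Plünnecke-Ruzsa bound K³|A| ≈ 222.2222, |3A| = 38, inequality holds.


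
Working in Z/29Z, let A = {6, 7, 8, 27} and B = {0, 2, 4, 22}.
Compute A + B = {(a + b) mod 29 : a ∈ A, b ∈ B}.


Work in Z/29Z: reduce every sum a + b modulo 29.
Enumerate all 16 pairs:
a = 6: 6+0=6, 6+2=8, 6+4=10, 6+22=28
a = 7: 7+0=7, 7+2=9, 7+4=11, 7+22=0
a = 8: 8+0=8, 8+2=10, 8+4=12, 8+22=1
a = 27: 27+0=27, 27+2=0, 27+4=2, 27+22=20
Distinct residues collected: {0, 1, 2, 6, 7, 8, 9, 10, 11, 12, 20, 27, 28}
|A + B| = 13 (out of 29 total residues).

A + B = {0, 1, 2, 6, 7, 8, 9, 10, 11, 12, 20, 27, 28}


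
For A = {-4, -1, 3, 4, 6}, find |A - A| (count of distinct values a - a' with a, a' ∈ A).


A - A = {a - a' : a, a' ∈ A}; |A| = 5.
Bounds: 2|A|-1 ≤ |A - A| ≤ |A|² - |A| + 1, i.e. 9 ≤ |A - A| ≤ 21.
Note: 0 ∈ A - A always (from a - a). The set is symmetric: if d ∈ A - A then -d ∈ A - A.
Enumerate nonzero differences d = a - a' with a > a' (then include -d):
Positive differences: {1, 2, 3, 4, 5, 7, 8, 10}
Full difference set: {0} ∪ (positive diffs) ∪ (negative diffs).
|A - A| = 1 + 2·8 = 17 (matches direct enumeration: 17).

|A - A| = 17


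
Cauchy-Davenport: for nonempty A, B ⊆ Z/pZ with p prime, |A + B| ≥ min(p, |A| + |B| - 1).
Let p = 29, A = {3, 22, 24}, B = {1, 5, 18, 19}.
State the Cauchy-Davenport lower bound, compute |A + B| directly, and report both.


Cauchy-Davenport: |A + B| ≥ min(p, |A| + |B| - 1) for A, B nonempty in Z/pZ.
|A| = 3, |B| = 4, p = 29.
CD lower bound = min(29, 3 + 4 - 1) = min(29, 6) = 6.
Compute A + B mod 29 directly:
a = 3: 3+1=4, 3+5=8, 3+18=21, 3+19=22
a = 22: 22+1=23, 22+5=27, 22+18=11, 22+19=12
a = 24: 24+1=25, 24+5=0, 24+18=13, 24+19=14
A + B = {0, 4, 8, 11, 12, 13, 14, 21, 22, 23, 25, 27}, so |A + B| = 12.
Verify: 12 ≥ 6? Yes ✓.

CD lower bound = 6, actual |A + B| = 12.


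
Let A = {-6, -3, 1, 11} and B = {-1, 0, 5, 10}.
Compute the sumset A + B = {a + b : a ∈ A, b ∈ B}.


A + B = {a + b : a ∈ A, b ∈ B}.
Enumerate all |A|·|B| = 4·4 = 16 pairs (a, b) and collect distinct sums.
a = -6: -6+-1=-7, -6+0=-6, -6+5=-1, -6+10=4
a = -3: -3+-1=-4, -3+0=-3, -3+5=2, -3+10=7
a = 1: 1+-1=0, 1+0=1, 1+5=6, 1+10=11
a = 11: 11+-1=10, 11+0=11, 11+5=16, 11+10=21
Collecting distinct sums: A + B = {-7, -6, -4, -3, -1, 0, 1, 2, 4, 6, 7, 10, 11, 16, 21}
|A + B| = 15

A + B = {-7, -6, -4, -3, -1, 0, 1, 2, 4, 6, 7, 10, 11, 16, 21}


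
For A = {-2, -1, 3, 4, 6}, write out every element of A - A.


A - A = {a - a' : a, a' ∈ A}.
Compute a - a' for each ordered pair (a, a'):
a = -2: -2--2=0, -2--1=-1, -2-3=-5, -2-4=-6, -2-6=-8
a = -1: -1--2=1, -1--1=0, -1-3=-4, -1-4=-5, -1-6=-7
a = 3: 3--2=5, 3--1=4, 3-3=0, 3-4=-1, 3-6=-3
a = 4: 4--2=6, 4--1=5, 4-3=1, 4-4=0, 4-6=-2
a = 6: 6--2=8, 6--1=7, 6-3=3, 6-4=2, 6-6=0
Collecting distinct values (and noting 0 appears from a-a):
A - A = {-8, -7, -6, -5, -4, -3, -2, -1, 0, 1, 2, 3, 4, 5, 6, 7, 8}
|A - A| = 17

A - A = {-8, -7, -6, -5, -4, -3, -2, -1, 0, 1, 2, 3, 4, 5, 6, 7, 8}


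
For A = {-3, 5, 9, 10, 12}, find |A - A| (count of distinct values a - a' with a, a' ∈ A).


A - A = {a - a' : a, a' ∈ A}; |A| = 5.
Bounds: 2|A|-1 ≤ |A - A| ≤ |A|² - |A| + 1, i.e. 9 ≤ |A - A| ≤ 21.
Note: 0 ∈ A - A always (from a - a). The set is symmetric: if d ∈ A - A then -d ∈ A - A.
Enumerate nonzero differences d = a - a' with a > a' (then include -d):
Positive differences: {1, 2, 3, 4, 5, 7, 8, 12, 13, 15}
Full difference set: {0} ∪ (positive diffs) ∪ (negative diffs).
|A - A| = 1 + 2·10 = 21 (matches direct enumeration: 21).

|A - A| = 21


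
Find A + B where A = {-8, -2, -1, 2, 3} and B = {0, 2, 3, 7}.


A + B = {a + b : a ∈ A, b ∈ B}.
Enumerate all |A|·|B| = 5·4 = 20 pairs (a, b) and collect distinct sums.
a = -8: -8+0=-8, -8+2=-6, -8+3=-5, -8+7=-1
a = -2: -2+0=-2, -2+2=0, -2+3=1, -2+7=5
a = -1: -1+0=-1, -1+2=1, -1+3=2, -1+7=6
a = 2: 2+0=2, 2+2=4, 2+3=5, 2+7=9
a = 3: 3+0=3, 3+2=5, 3+3=6, 3+7=10
Collecting distinct sums: A + B = {-8, -6, -5, -2, -1, 0, 1, 2, 3, 4, 5, 6, 9, 10}
|A + B| = 14

A + B = {-8, -6, -5, -2, -1, 0, 1, 2, 3, 4, 5, 6, 9, 10}


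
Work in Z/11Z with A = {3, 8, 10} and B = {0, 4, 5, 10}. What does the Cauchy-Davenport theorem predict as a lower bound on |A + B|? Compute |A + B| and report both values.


Cauchy-Davenport: |A + B| ≥ min(p, |A| + |B| - 1) for A, B nonempty in Z/pZ.
|A| = 3, |B| = 4, p = 11.
CD lower bound = min(11, 3 + 4 - 1) = min(11, 6) = 6.
Compute A + B mod 11 directly:
a = 3: 3+0=3, 3+4=7, 3+5=8, 3+10=2
a = 8: 8+0=8, 8+4=1, 8+5=2, 8+10=7
a = 10: 10+0=10, 10+4=3, 10+5=4, 10+10=9
A + B = {1, 2, 3, 4, 7, 8, 9, 10}, so |A + B| = 8.
Verify: 8 ≥ 6? Yes ✓.

CD lower bound = 6, actual |A + B| = 8.


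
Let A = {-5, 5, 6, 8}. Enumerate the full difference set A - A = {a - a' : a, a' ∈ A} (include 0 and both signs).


A - A = {a - a' : a, a' ∈ A}.
Compute a - a' for each ordered pair (a, a'):
a = -5: -5--5=0, -5-5=-10, -5-6=-11, -5-8=-13
a = 5: 5--5=10, 5-5=0, 5-6=-1, 5-8=-3
a = 6: 6--5=11, 6-5=1, 6-6=0, 6-8=-2
a = 8: 8--5=13, 8-5=3, 8-6=2, 8-8=0
Collecting distinct values (and noting 0 appears from a-a):
A - A = {-13, -11, -10, -3, -2, -1, 0, 1, 2, 3, 10, 11, 13}
|A - A| = 13

A - A = {-13, -11, -10, -3, -2, -1, 0, 1, 2, 3, 10, 11, 13}


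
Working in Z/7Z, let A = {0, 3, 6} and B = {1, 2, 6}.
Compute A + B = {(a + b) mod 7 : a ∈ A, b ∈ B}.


Work in Z/7Z: reduce every sum a + b modulo 7.
Enumerate all 9 pairs:
a = 0: 0+1=1, 0+2=2, 0+6=6
a = 3: 3+1=4, 3+2=5, 3+6=2
a = 6: 6+1=0, 6+2=1, 6+6=5
Distinct residues collected: {0, 1, 2, 4, 5, 6}
|A + B| = 6 (out of 7 total residues).

A + B = {0, 1, 2, 4, 5, 6}


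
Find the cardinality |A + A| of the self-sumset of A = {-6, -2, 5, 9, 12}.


A + A = {a + a' : a, a' ∈ A}; |A| = 5.
General bounds: 2|A| - 1 ≤ |A + A| ≤ |A|(|A|+1)/2, i.e. 9 ≤ |A + A| ≤ 15.
Lower bound 2|A|-1 is attained iff A is an arithmetic progression.
Enumerate sums a + a' for a ≤ a' (symmetric, so this suffices):
a = -6: -6+-6=-12, -6+-2=-8, -6+5=-1, -6+9=3, -6+12=6
a = -2: -2+-2=-4, -2+5=3, -2+9=7, -2+12=10
a = 5: 5+5=10, 5+9=14, 5+12=17
a = 9: 9+9=18, 9+12=21
a = 12: 12+12=24
Distinct sums: {-12, -8, -4, -1, 3, 6, 7, 10, 14, 17, 18, 21, 24}
|A + A| = 13

|A + A| = 13


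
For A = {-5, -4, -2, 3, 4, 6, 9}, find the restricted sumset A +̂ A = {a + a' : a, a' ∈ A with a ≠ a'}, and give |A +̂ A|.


Restricted sumset: A +̂ A = {a + a' : a ∈ A, a' ∈ A, a ≠ a'}.
Equivalently, take A + A and drop any sum 2a that is achievable ONLY as a + a for a ∈ A (i.e. sums representable only with equal summands).
Enumerate pairs (a, a') with a < a' (symmetric, so each unordered pair gives one sum; this covers all a ≠ a'):
  -5 + -4 = -9
  -5 + -2 = -7
  -5 + 3 = -2
  -5 + 4 = -1
  -5 + 6 = 1
  -5 + 9 = 4
  -4 + -2 = -6
  -4 + 3 = -1
  -4 + 4 = 0
  -4 + 6 = 2
  -4 + 9 = 5
  -2 + 3 = 1
  -2 + 4 = 2
  -2 + 6 = 4
  -2 + 9 = 7
  3 + 4 = 7
  3 + 6 = 9
  3 + 9 = 12
  4 + 6 = 10
  4 + 9 = 13
  6 + 9 = 15
Collected distinct sums: {-9, -7, -6, -2, -1, 0, 1, 2, 4, 5, 7, 9, 10, 12, 13, 15}
|A +̂ A| = 16
(Reference bound: |A +̂ A| ≥ 2|A| - 3 for |A| ≥ 2, with |A| = 7 giving ≥ 11.)

|A +̂ A| = 16


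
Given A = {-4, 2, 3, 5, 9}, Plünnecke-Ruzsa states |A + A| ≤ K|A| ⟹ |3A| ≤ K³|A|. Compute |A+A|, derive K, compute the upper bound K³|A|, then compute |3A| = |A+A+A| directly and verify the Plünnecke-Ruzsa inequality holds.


|A| = 5.
Step 1: Compute A + A by enumerating all 25 pairs.
A + A = {-8, -2, -1, 1, 4, 5, 6, 7, 8, 10, 11, 12, 14, 18}, so |A + A| = 14.
Step 2: Doubling constant K = |A + A|/|A| = 14/5 = 14/5 ≈ 2.8000.
Step 3: Plünnecke-Ruzsa gives |3A| ≤ K³·|A| = (2.8000)³ · 5 ≈ 109.7600.
Step 4: Compute 3A = A + A + A directly by enumerating all triples (a,b,c) ∈ A³; |3A| = 26.
Step 5: Check 26 ≤ 109.7600? Yes ✓.

K = 14/5, Plünnecke-Ruzsa bound K³|A| ≈ 109.7600, |3A| = 26, inequality holds.


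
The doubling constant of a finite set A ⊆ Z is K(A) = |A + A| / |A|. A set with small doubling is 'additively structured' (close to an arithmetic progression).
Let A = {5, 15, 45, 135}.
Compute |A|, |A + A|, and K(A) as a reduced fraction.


|A| = 4.
Compute A + A by enumerating all 16 pairs.
A + A = {10, 20, 30, 50, 60, 90, 140, 150, 180, 270}, so |A + A| = 10.
K = |A + A| / |A| = 10/4 = 5/2 ≈ 2.5000.
Reference: AP of size 4 gives K = 7/4 ≈ 1.7500; a fully generic set of size 4 gives K ≈ 2.5000.

|A| = 4, |A + A| = 10, K = 10/4 = 5/2.


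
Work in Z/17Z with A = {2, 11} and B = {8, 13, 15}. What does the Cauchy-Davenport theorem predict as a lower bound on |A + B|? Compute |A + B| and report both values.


Cauchy-Davenport: |A + B| ≥ min(p, |A| + |B| - 1) for A, B nonempty in Z/pZ.
|A| = 2, |B| = 3, p = 17.
CD lower bound = min(17, 2 + 3 - 1) = min(17, 4) = 4.
Compute A + B mod 17 directly:
a = 2: 2+8=10, 2+13=15, 2+15=0
a = 11: 11+8=2, 11+13=7, 11+15=9
A + B = {0, 2, 7, 9, 10, 15}, so |A + B| = 6.
Verify: 6 ≥ 4? Yes ✓.

CD lower bound = 4, actual |A + B| = 6.


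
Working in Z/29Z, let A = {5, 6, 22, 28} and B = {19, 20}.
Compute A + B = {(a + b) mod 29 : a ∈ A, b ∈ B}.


Work in Z/29Z: reduce every sum a + b modulo 29.
Enumerate all 8 pairs:
a = 5: 5+19=24, 5+20=25
a = 6: 6+19=25, 6+20=26
a = 22: 22+19=12, 22+20=13
a = 28: 28+19=18, 28+20=19
Distinct residues collected: {12, 13, 18, 19, 24, 25, 26}
|A + B| = 7 (out of 29 total residues).

A + B = {12, 13, 18, 19, 24, 25, 26}


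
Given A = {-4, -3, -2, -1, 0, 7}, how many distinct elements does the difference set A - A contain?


A - A = {a - a' : a, a' ∈ A}; |A| = 6.
Bounds: 2|A|-1 ≤ |A - A| ≤ |A|² - |A| + 1, i.e. 11 ≤ |A - A| ≤ 31.
Note: 0 ∈ A - A always (from a - a). The set is symmetric: if d ∈ A - A then -d ∈ A - A.
Enumerate nonzero differences d = a - a' with a > a' (then include -d):
Positive differences: {1, 2, 3, 4, 7, 8, 9, 10, 11}
Full difference set: {0} ∪ (positive diffs) ∪ (negative diffs).
|A - A| = 1 + 2·9 = 19 (matches direct enumeration: 19).

|A - A| = 19


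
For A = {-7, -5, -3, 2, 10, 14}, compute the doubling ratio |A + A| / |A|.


|A| = 6.
Compute A + A by enumerating all 36 pairs.
A + A = {-14, -12, -10, -8, -6, -5, -3, -1, 3, 4, 5, 7, 9, 11, 12, 16, 20, 24, 28}, so |A + A| = 19.
K = |A + A| / |A| = 19/6 (already in lowest terms) ≈ 3.1667.
Reference: AP of size 6 gives K = 11/6 ≈ 1.8333; a fully generic set of size 6 gives K ≈ 3.5000.

|A| = 6, |A + A| = 19, K = 19/6.


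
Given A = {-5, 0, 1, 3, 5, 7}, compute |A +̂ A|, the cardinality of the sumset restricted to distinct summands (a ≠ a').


Restricted sumset: A +̂ A = {a + a' : a ∈ A, a' ∈ A, a ≠ a'}.
Equivalently, take A + A and drop any sum 2a that is achievable ONLY as a + a for a ∈ A (i.e. sums representable only with equal summands).
Enumerate pairs (a, a') with a < a' (symmetric, so each unordered pair gives one sum; this covers all a ≠ a'):
  -5 + 0 = -5
  -5 + 1 = -4
  -5 + 3 = -2
  -5 + 5 = 0
  -5 + 7 = 2
  0 + 1 = 1
  0 + 3 = 3
  0 + 5 = 5
  0 + 7 = 7
  1 + 3 = 4
  1 + 5 = 6
  1 + 7 = 8
  3 + 5 = 8
  3 + 7 = 10
  5 + 7 = 12
Collected distinct sums: {-5, -4, -2, 0, 1, 2, 3, 4, 5, 6, 7, 8, 10, 12}
|A +̂ A| = 14
(Reference bound: |A +̂ A| ≥ 2|A| - 3 for |A| ≥ 2, with |A| = 6 giving ≥ 9.)

|A +̂ A| = 14


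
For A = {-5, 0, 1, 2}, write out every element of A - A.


A - A = {a - a' : a, a' ∈ A}.
Compute a - a' for each ordered pair (a, a'):
a = -5: -5--5=0, -5-0=-5, -5-1=-6, -5-2=-7
a = 0: 0--5=5, 0-0=0, 0-1=-1, 0-2=-2
a = 1: 1--5=6, 1-0=1, 1-1=0, 1-2=-1
a = 2: 2--5=7, 2-0=2, 2-1=1, 2-2=0
Collecting distinct values (and noting 0 appears from a-a):
A - A = {-7, -6, -5, -2, -1, 0, 1, 2, 5, 6, 7}
|A - A| = 11

A - A = {-7, -6, -5, -2, -1, 0, 1, 2, 5, 6, 7}


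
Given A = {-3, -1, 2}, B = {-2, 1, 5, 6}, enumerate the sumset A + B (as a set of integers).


A + B = {a + b : a ∈ A, b ∈ B}.
Enumerate all |A|·|B| = 3·4 = 12 pairs (a, b) and collect distinct sums.
a = -3: -3+-2=-5, -3+1=-2, -3+5=2, -3+6=3
a = -1: -1+-2=-3, -1+1=0, -1+5=4, -1+6=5
a = 2: 2+-2=0, 2+1=3, 2+5=7, 2+6=8
Collecting distinct sums: A + B = {-5, -3, -2, 0, 2, 3, 4, 5, 7, 8}
|A + B| = 10

A + B = {-5, -3, -2, 0, 2, 3, 4, 5, 7, 8}


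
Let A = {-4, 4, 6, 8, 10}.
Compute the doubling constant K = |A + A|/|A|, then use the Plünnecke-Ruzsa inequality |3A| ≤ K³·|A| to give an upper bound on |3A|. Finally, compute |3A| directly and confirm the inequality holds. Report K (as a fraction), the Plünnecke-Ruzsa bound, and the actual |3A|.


|A| = 5.
Step 1: Compute A + A by enumerating all 25 pairs.
A + A = {-8, 0, 2, 4, 6, 8, 10, 12, 14, 16, 18, 20}, so |A + A| = 12.
Step 2: Doubling constant K = |A + A|/|A| = 12/5 = 12/5 ≈ 2.4000.
Step 3: Plünnecke-Ruzsa gives |3A| ≤ K³·|A| = (2.4000)³ · 5 ≈ 69.1200.
Step 4: Compute 3A = A + A + A directly by enumerating all triples (a,b,c) ∈ A³; |3A| = 19.
Step 5: Check 19 ≤ 69.1200? Yes ✓.

K = 12/5, Plünnecke-Ruzsa bound K³|A| ≈ 69.1200, |3A| = 19, inequality holds.


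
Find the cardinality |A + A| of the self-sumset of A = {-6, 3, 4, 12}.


A + A = {a + a' : a, a' ∈ A}; |A| = 4.
General bounds: 2|A| - 1 ≤ |A + A| ≤ |A|(|A|+1)/2, i.e. 7 ≤ |A + A| ≤ 10.
Lower bound 2|A|-1 is attained iff A is an arithmetic progression.
Enumerate sums a + a' for a ≤ a' (symmetric, so this suffices):
a = -6: -6+-6=-12, -6+3=-3, -6+4=-2, -6+12=6
a = 3: 3+3=6, 3+4=7, 3+12=15
a = 4: 4+4=8, 4+12=16
a = 12: 12+12=24
Distinct sums: {-12, -3, -2, 6, 7, 8, 15, 16, 24}
|A + A| = 9

|A + A| = 9


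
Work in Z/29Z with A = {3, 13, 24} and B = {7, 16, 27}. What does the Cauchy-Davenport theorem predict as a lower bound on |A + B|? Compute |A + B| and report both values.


Cauchy-Davenport: |A + B| ≥ min(p, |A| + |B| - 1) for A, B nonempty in Z/pZ.
|A| = 3, |B| = 3, p = 29.
CD lower bound = min(29, 3 + 3 - 1) = min(29, 5) = 5.
Compute A + B mod 29 directly:
a = 3: 3+7=10, 3+16=19, 3+27=1
a = 13: 13+7=20, 13+16=0, 13+27=11
a = 24: 24+7=2, 24+16=11, 24+27=22
A + B = {0, 1, 2, 10, 11, 19, 20, 22}, so |A + B| = 8.
Verify: 8 ≥ 5? Yes ✓.

CD lower bound = 5, actual |A + B| = 8.


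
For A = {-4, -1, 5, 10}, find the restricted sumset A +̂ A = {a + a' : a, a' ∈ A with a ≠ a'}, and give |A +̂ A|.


Restricted sumset: A +̂ A = {a + a' : a ∈ A, a' ∈ A, a ≠ a'}.
Equivalently, take A + A and drop any sum 2a that is achievable ONLY as a + a for a ∈ A (i.e. sums representable only with equal summands).
Enumerate pairs (a, a') with a < a' (symmetric, so each unordered pair gives one sum; this covers all a ≠ a'):
  -4 + -1 = -5
  -4 + 5 = 1
  -4 + 10 = 6
  -1 + 5 = 4
  -1 + 10 = 9
  5 + 10 = 15
Collected distinct sums: {-5, 1, 4, 6, 9, 15}
|A +̂ A| = 6
(Reference bound: |A +̂ A| ≥ 2|A| - 3 for |A| ≥ 2, with |A| = 4 giving ≥ 5.)

|A +̂ A| = 6


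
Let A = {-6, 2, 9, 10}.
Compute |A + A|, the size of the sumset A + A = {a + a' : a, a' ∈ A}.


A + A = {a + a' : a, a' ∈ A}; |A| = 4.
General bounds: 2|A| - 1 ≤ |A + A| ≤ |A|(|A|+1)/2, i.e. 7 ≤ |A + A| ≤ 10.
Lower bound 2|A|-1 is attained iff A is an arithmetic progression.
Enumerate sums a + a' for a ≤ a' (symmetric, so this suffices):
a = -6: -6+-6=-12, -6+2=-4, -6+9=3, -6+10=4
a = 2: 2+2=4, 2+9=11, 2+10=12
a = 9: 9+9=18, 9+10=19
a = 10: 10+10=20
Distinct sums: {-12, -4, 3, 4, 11, 12, 18, 19, 20}
|A + A| = 9

|A + A| = 9


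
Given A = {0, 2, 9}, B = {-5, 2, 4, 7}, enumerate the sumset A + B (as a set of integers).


A + B = {a + b : a ∈ A, b ∈ B}.
Enumerate all |A|·|B| = 3·4 = 12 pairs (a, b) and collect distinct sums.
a = 0: 0+-5=-5, 0+2=2, 0+4=4, 0+7=7
a = 2: 2+-5=-3, 2+2=4, 2+4=6, 2+7=9
a = 9: 9+-5=4, 9+2=11, 9+4=13, 9+7=16
Collecting distinct sums: A + B = {-5, -3, 2, 4, 6, 7, 9, 11, 13, 16}
|A + B| = 10

A + B = {-5, -3, 2, 4, 6, 7, 9, 11, 13, 16}


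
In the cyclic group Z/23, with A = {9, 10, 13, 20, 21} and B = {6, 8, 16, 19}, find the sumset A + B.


Work in Z/23Z: reduce every sum a + b modulo 23.
Enumerate all 20 pairs:
a = 9: 9+6=15, 9+8=17, 9+16=2, 9+19=5
a = 10: 10+6=16, 10+8=18, 10+16=3, 10+19=6
a = 13: 13+6=19, 13+8=21, 13+16=6, 13+19=9
a = 20: 20+6=3, 20+8=5, 20+16=13, 20+19=16
a = 21: 21+6=4, 21+8=6, 21+16=14, 21+19=17
Distinct residues collected: {2, 3, 4, 5, 6, 9, 13, 14, 15, 16, 17, 18, 19, 21}
|A + B| = 14 (out of 23 total residues).

A + B = {2, 3, 4, 5, 6, 9, 13, 14, 15, 16, 17, 18, 19, 21}


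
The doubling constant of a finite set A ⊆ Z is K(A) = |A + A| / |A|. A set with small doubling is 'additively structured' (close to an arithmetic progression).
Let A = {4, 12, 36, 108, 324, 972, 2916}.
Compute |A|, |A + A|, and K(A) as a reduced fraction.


|A| = 7.
Compute A + A by enumerating all 49 pairs.
A + A = {8, 16, 24, 40, 48, 72, 112, 120, 144, 216, 328, 336, 360, 432, 648, 976, 984, 1008, 1080, 1296, 1944, 2920, 2928, 2952, 3024, 3240, 3888, 5832}, so |A + A| = 28.
K = |A + A| / |A| = 28/7 = 4/1 ≈ 4.0000.
Reference: AP of size 7 gives K = 13/7 ≈ 1.8571; a fully generic set of size 7 gives K ≈ 4.0000.

|A| = 7, |A + A| = 28, K = 28/7 = 4/1.


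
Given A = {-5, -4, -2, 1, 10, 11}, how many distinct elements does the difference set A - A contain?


A - A = {a - a' : a, a' ∈ A}; |A| = 6.
Bounds: 2|A|-1 ≤ |A - A| ≤ |A|² - |A| + 1, i.e. 11 ≤ |A - A| ≤ 31.
Note: 0 ∈ A - A always (from a - a). The set is symmetric: if d ∈ A - A then -d ∈ A - A.
Enumerate nonzero differences d = a - a' with a > a' (then include -d):
Positive differences: {1, 2, 3, 5, 6, 9, 10, 12, 13, 14, 15, 16}
Full difference set: {0} ∪ (positive diffs) ∪ (negative diffs).
|A - A| = 1 + 2·12 = 25 (matches direct enumeration: 25).

|A - A| = 25


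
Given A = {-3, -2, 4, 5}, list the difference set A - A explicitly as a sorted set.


A - A = {a - a' : a, a' ∈ A}.
Compute a - a' for each ordered pair (a, a'):
a = -3: -3--3=0, -3--2=-1, -3-4=-7, -3-5=-8
a = -2: -2--3=1, -2--2=0, -2-4=-6, -2-5=-7
a = 4: 4--3=7, 4--2=6, 4-4=0, 4-5=-1
a = 5: 5--3=8, 5--2=7, 5-4=1, 5-5=0
Collecting distinct values (and noting 0 appears from a-a):
A - A = {-8, -7, -6, -1, 0, 1, 6, 7, 8}
|A - A| = 9

A - A = {-8, -7, -6, -1, 0, 1, 6, 7, 8}


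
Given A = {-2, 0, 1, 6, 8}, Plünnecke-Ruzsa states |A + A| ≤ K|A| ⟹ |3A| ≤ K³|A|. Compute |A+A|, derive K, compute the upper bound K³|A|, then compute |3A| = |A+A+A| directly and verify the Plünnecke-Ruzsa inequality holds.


|A| = 5.
Step 1: Compute A + A by enumerating all 25 pairs.
A + A = {-4, -2, -1, 0, 1, 2, 4, 6, 7, 8, 9, 12, 14, 16}, so |A + A| = 14.
Step 2: Doubling constant K = |A + A|/|A| = 14/5 = 14/5 ≈ 2.8000.
Step 3: Plünnecke-Ruzsa gives |3A| ≤ K³·|A| = (2.8000)³ · 5 ≈ 109.7600.
Step 4: Compute 3A = A + A + A directly by enumerating all triples (a,b,c) ∈ A³; |3A| = 26.
Step 5: Check 26 ≤ 109.7600? Yes ✓.

K = 14/5, Plünnecke-Ruzsa bound K³|A| ≈ 109.7600, |3A| = 26, inequality holds.


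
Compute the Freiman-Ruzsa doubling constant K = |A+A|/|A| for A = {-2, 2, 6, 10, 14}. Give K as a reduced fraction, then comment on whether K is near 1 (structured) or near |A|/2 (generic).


|A| = 5.
Compute A + A by enumerating all 25 pairs.
A + A = {-4, 0, 4, 8, 12, 16, 20, 24, 28}, so |A + A| = 9.
K = |A + A| / |A| = 9/5 (already in lowest terms) ≈ 1.8000.
Reference: AP of size 5 gives K = 9/5 ≈ 1.8000; a fully generic set of size 5 gives K ≈ 3.0000.

|A| = 5, |A + A| = 9, K = 9/5.


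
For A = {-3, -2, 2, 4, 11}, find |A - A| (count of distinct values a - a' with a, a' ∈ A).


A - A = {a - a' : a, a' ∈ A}; |A| = 5.
Bounds: 2|A|-1 ≤ |A - A| ≤ |A|² - |A| + 1, i.e. 9 ≤ |A - A| ≤ 21.
Note: 0 ∈ A - A always (from a - a). The set is symmetric: if d ∈ A - A then -d ∈ A - A.
Enumerate nonzero differences d = a - a' with a > a' (then include -d):
Positive differences: {1, 2, 4, 5, 6, 7, 9, 13, 14}
Full difference set: {0} ∪ (positive diffs) ∪ (negative diffs).
|A - A| = 1 + 2·9 = 19 (matches direct enumeration: 19).

|A - A| = 19


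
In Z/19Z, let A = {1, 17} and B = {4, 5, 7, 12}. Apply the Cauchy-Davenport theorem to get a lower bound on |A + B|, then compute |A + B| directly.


Cauchy-Davenport: |A + B| ≥ min(p, |A| + |B| - 1) for A, B nonempty in Z/pZ.
|A| = 2, |B| = 4, p = 19.
CD lower bound = min(19, 2 + 4 - 1) = min(19, 5) = 5.
Compute A + B mod 19 directly:
a = 1: 1+4=5, 1+5=6, 1+7=8, 1+12=13
a = 17: 17+4=2, 17+5=3, 17+7=5, 17+12=10
A + B = {2, 3, 5, 6, 8, 10, 13}, so |A + B| = 7.
Verify: 7 ≥ 5? Yes ✓.

CD lower bound = 5, actual |A + B| = 7.


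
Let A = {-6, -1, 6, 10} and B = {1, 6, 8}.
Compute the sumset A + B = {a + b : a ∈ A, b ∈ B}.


A + B = {a + b : a ∈ A, b ∈ B}.
Enumerate all |A|·|B| = 4·3 = 12 pairs (a, b) and collect distinct sums.
a = -6: -6+1=-5, -6+6=0, -6+8=2
a = -1: -1+1=0, -1+6=5, -1+8=7
a = 6: 6+1=7, 6+6=12, 6+8=14
a = 10: 10+1=11, 10+6=16, 10+8=18
Collecting distinct sums: A + B = {-5, 0, 2, 5, 7, 11, 12, 14, 16, 18}
|A + B| = 10

A + B = {-5, 0, 2, 5, 7, 11, 12, 14, 16, 18}


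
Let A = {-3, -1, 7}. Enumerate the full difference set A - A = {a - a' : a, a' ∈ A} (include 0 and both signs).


A - A = {a - a' : a, a' ∈ A}.
Compute a - a' for each ordered pair (a, a'):
a = -3: -3--3=0, -3--1=-2, -3-7=-10
a = -1: -1--3=2, -1--1=0, -1-7=-8
a = 7: 7--3=10, 7--1=8, 7-7=0
Collecting distinct values (and noting 0 appears from a-a):
A - A = {-10, -8, -2, 0, 2, 8, 10}
|A - A| = 7

A - A = {-10, -8, -2, 0, 2, 8, 10}


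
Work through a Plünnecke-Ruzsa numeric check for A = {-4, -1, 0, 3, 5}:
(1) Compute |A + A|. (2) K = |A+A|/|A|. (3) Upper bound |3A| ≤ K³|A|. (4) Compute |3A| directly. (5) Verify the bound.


|A| = 5.
Step 1: Compute A + A by enumerating all 25 pairs.
A + A = {-8, -5, -4, -2, -1, 0, 1, 2, 3, 4, 5, 6, 8, 10}, so |A + A| = 14.
Step 2: Doubling constant K = |A + A|/|A| = 14/5 = 14/5 ≈ 2.8000.
Step 3: Plünnecke-Ruzsa gives |3A| ≤ K³·|A| = (2.8000)³ · 5 ≈ 109.7600.
Step 4: Compute 3A = A + A + A directly by enumerating all triples (a,b,c) ∈ A³; |3A| = 23.
Step 5: Check 23 ≤ 109.7600? Yes ✓.

K = 14/5, Plünnecke-Ruzsa bound K³|A| ≈ 109.7600, |3A| = 23, inequality holds.


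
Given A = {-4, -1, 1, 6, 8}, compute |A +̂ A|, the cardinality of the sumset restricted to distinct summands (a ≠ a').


Restricted sumset: A +̂ A = {a + a' : a ∈ A, a' ∈ A, a ≠ a'}.
Equivalently, take A + A and drop any sum 2a that is achievable ONLY as a + a for a ∈ A (i.e. sums representable only with equal summands).
Enumerate pairs (a, a') with a < a' (symmetric, so each unordered pair gives one sum; this covers all a ≠ a'):
  -4 + -1 = -5
  -4 + 1 = -3
  -4 + 6 = 2
  -4 + 8 = 4
  -1 + 1 = 0
  -1 + 6 = 5
  -1 + 8 = 7
  1 + 6 = 7
  1 + 8 = 9
  6 + 8 = 14
Collected distinct sums: {-5, -3, 0, 2, 4, 5, 7, 9, 14}
|A +̂ A| = 9
(Reference bound: |A +̂ A| ≥ 2|A| - 3 for |A| ≥ 2, with |A| = 5 giving ≥ 7.)

|A +̂ A| = 9


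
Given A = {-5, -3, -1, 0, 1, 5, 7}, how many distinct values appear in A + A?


A + A = {a + a' : a, a' ∈ A}; |A| = 7.
General bounds: 2|A| - 1 ≤ |A + A| ≤ |A|(|A|+1)/2, i.e. 13 ≤ |A + A| ≤ 28.
Lower bound 2|A|-1 is attained iff A is an arithmetic progression.
Enumerate sums a + a' for a ≤ a' (symmetric, so this suffices):
a = -5: -5+-5=-10, -5+-3=-8, -5+-1=-6, -5+0=-5, -5+1=-4, -5+5=0, -5+7=2
a = -3: -3+-3=-6, -3+-1=-4, -3+0=-3, -3+1=-2, -3+5=2, -3+7=4
a = -1: -1+-1=-2, -1+0=-1, -1+1=0, -1+5=4, -1+7=6
a = 0: 0+0=0, 0+1=1, 0+5=5, 0+7=7
a = 1: 1+1=2, 1+5=6, 1+7=8
a = 5: 5+5=10, 5+7=12
a = 7: 7+7=14
Distinct sums: {-10, -8, -6, -5, -4, -3, -2, -1, 0, 1, 2, 4, 5, 6, 7, 8, 10, 12, 14}
|A + A| = 19

|A + A| = 19


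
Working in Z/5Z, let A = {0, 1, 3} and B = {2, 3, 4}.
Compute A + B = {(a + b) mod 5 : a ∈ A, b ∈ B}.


Work in Z/5Z: reduce every sum a + b modulo 5.
Enumerate all 9 pairs:
a = 0: 0+2=2, 0+3=3, 0+4=4
a = 1: 1+2=3, 1+3=4, 1+4=0
a = 3: 3+2=0, 3+3=1, 3+4=2
Distinct residues collected: {0, 1, 2, 3, 4}
|A + B| = 5 (out of 5 total residues).

A + B = {0, 1, 2, 3, 4}


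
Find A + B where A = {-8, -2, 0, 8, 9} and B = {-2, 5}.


A + B = {a + b : a ∈ A, b ∈ B}.
Enumerate all |A|·|B| = 5·2 = 10 pairs (a, b) and collect distinct sums.
a = -8: -8+-2=-10, -8+5=-3
a = -2: -2+-2=-4, -2+5=3
a = 0: 0+-2=-2, 0+5=5
a = 8: 8+-2=6, 8+5=13
a = 9: 9+-2=7, 9+5=14
Collecting distinct sums: A + B = {-10, -4, -3, -2, 3, 5, 6, 7, 13, 14}
|A + B| = 10

A + B = {-10, -4, -3, -2, 3, 5, 6, 7, 13, 14}


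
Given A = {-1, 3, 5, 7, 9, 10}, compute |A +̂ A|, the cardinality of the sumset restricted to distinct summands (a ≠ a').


Restricted sumset: A +̂ A = {a + a' : a ∈ A, a' ∈ A, a ≠ a'}.
Equivalently, take A + A and drop any sum 2a that is achievable ONLY as a + a for a ∈ A (i.e. sums representable only with equal summands).
Enumerate pairs (a, a') with a < a' (symmetric, so each unordered pair gives one sum; this covers all a ≠ a'):
  -1 + 3 = 2
  -1 + 5 = 4
  -1 + 7 = 6
  -1 + 9 = 8
  -1 + 10 = 9
  3 + 5 = 8
  3 + 7 = 10
  3 + 9 = 12
  3 + 10 = 13
  5 + 7 = 12
  5 + 9 = 14
  5 + 10 = 15
  7 + 9 = 16
  7 + 10 = 17
  9 + 10 = 19
Collected distinct sums: {2, 4, 6, 8, 9, 10, 12, 13, 14, 15, 16, 17, 19}
|A +̂ A| = 13
(Reference bound: |A +̂ A| ≥ 2|A| - 3 for |A| ≥ 2, with |A| = 6 giving ≥ 9.)

|A +̂ A| = 13


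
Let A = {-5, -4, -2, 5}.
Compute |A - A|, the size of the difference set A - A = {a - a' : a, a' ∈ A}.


A - A = {a - a' : a, a' ∈ A}; |A| = 4.
Bounds: 2|A|-1 ≤ |A - A| ≤ |A|² - |A| + 1, i.e. 7 ≤ |A - A| ≤ 13.
Note: 0 ∈ A - A always (from a - a). The set is symmetric: if d ∈ A - A then -d ∈ A - A.
Enumerate nonzero differences d = a - a' with a > a' (then include -d):
Positive differences: {1, 2, 3, 7, 9, 10}
Full difference set: {0} ∪ (positive diffs) ∪ (negative diffs).
|A - A| = 1 + 2·6 = 13 (matches direct enumeration: 13).

|A - A| = 13


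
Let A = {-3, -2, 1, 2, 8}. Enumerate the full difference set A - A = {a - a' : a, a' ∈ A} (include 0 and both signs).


A - A = {a - a' : a, a' ∈ A}.
Compute a - a' for each ordered pair (a, a'):
a = -3: -3--3=0, -3--2=-1, -3-1=-4, -3-2=-5, -3-8=-11
a = -2: -2--3=1, -2--2=0, -2-1=-3, -2-2=-4, -2-8=-10
a = 1: 1--3=4, 1--2=3, 1-1=0, 1-2=-1, 1-8=-7
a = 2: 2--3=5, 2--2=4, 2-1=1, 2-2=0, 2-8=-6
a = 8: 8--3=11, 8--2=10, 8-1=7, 8-2=6, 8-8=0
Collecting distinct values (and noting 0 appears from a-a):
A - A = {-11, -10, -7, -6, -5, -4, -3, -1, 0, 1, 3, 4, 5, 6, 7, 10, 11}
|A - A| = 17

A - A = {-11, -10, -7, -6, -5, -4, -3, -1, 0, 1, 3, 4, 5, 6, 7, 10, 11}


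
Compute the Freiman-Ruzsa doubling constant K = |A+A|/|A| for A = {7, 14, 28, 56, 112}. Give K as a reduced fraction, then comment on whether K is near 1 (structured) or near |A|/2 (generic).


|A| = 5.
Compute A + A by enumerating all 25 pairs.
A + A = {14, 21, 28, 35, 42, 56, 63, 70, 84, 112, 119, 126, 140, 168, 224}, so |A + A| = 15.
K = |A + A| / |A| = 15/5 = 3/1 ≈ 3.0000.
Reference: AP of size 5 gives K = 9/5 ≈ 1.8000; a fully generic set of size 5 gives K ≈ 3.0000.

|A| = 5, |A + A| = 15, K = 15/5 = 3/1.


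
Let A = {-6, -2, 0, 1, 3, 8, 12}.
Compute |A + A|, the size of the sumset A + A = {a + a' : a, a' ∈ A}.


A + A = {a + a' : a, a' ∈ A}; |A| = 7.
General bounds: 2|A| - 1 ≤ |A + A| ≤ |A|(|A|+1)/2, i.e. 13 ≤ |A + A| ≤ 28.
Lower bound 2|A|-1 is attained iff A is an arithmetic progression.
Enumerate sums a + a' for a ≤ a' (symmetric, so this suffices):
a = -6: -6+-6=-12, -6+-2=-8, -6+0=-6, -6+1=-5, -6+3=-3, -6+8=2, -6+12=6
a = -2: -2+-2=-4, -2+0=-2, -2+1=-1, -2+3=1, -2+8=6, -2+12=10
a = 0: 0+0=0, 0+1=1, 0+3=3, 0+8=8, 0+12=12
a = 1: 1+1=2, 1+3=4, 1+8=9, 1+12=13
a = 3: 3+3=6, 3+8=11, 3+12=15
a = 8: 8+8=16, 8+12=20
a = 12: 12+12=24
Distinct sums: {-12, -8, -6, -5, -4, -3, -2, -1, 0, 1, 2, 3, 4, 6, 8, 9, 10, 11, 12, 13, 15, 16, 20, 24}
|A + A| = 24

|A + A| = 24


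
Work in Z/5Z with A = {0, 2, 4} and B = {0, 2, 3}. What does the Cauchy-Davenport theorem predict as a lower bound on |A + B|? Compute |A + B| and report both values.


Cauchy-Davenport: |A + B| ≥ min(p, |A| + |B| - 1) for A, B nonempty in Z/pZ.
|A| = 3, |B| = 3, p = 5.
CD lower bound = min(5, 3 + 3 - 1) = min(5, 5) = 5.
Compute A + B mod 5 directly:
a = 0: 0+0=0, 0+2=2, 0+3=3
a = 2: 2+0=2, 2+2=4, 2+3=0
a = 4: 4+0=4, 4+2=1, 4+3=2
A + B = {0, 1, 2, 3, 4}, so |A + B| = 5.
Verify: 5 ≥ 5? Yes ✓.

CD lower bound = 5, actual |A + B| = 5.


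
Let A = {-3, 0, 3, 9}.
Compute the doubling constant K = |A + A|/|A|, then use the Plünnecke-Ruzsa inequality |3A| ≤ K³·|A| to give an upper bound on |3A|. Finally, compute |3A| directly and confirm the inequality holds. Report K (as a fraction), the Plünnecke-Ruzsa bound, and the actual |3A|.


|A| = 4.
Step 1: Compute A + A by enumerating all 16 pairs.
A + A = {-6, -3, 0, 3, 6, 9, 12, 18}, so |A + A| = 8.
Step 2: Doubling constant K = |A + A|/|A| = 8/4 = 8/4 ≈ 2.0000.
Step 3: Plünnecke-Ruzsa gives |3A| ≤ K³·|A| = (2.0000)³ · 4 ≈ 32.0000.
Step 4: Compute 3A = A + A + A directly by enumerating all triples (a,b,c) ∈ A³; |3A| = 12.
Step 5: Check 12 ≤ 32.0000? Yes ✓.

K = 8/4, Plünnecke-Ruzsa bound K³|A| ≈ 32.0000, |3A| = 12, inequality holds.


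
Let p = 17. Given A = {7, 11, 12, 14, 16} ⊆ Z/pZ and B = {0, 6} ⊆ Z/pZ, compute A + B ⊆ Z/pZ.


Work in Z/17Z: reduce every sum a + b modulo 17.
Enumerate all 10 pairs:
a = 7: 7+0=7, 7+6=13
a = 11: 11+0=11, 11+6=0
a = 12: 12+0=12, 12+6=1
a = 14: 14+0=14, 14+6=3
a = 16: 16+0=16, 16+6=5
Distinct residues collected: {0, 1, 3, 5, 7, 11, 12, 13, 14, 16}
|A + B| = 10 (out of 17 total residues).

A + B = {0, 1, 3, 5, 7, 11, 12, 13, 14, 16}


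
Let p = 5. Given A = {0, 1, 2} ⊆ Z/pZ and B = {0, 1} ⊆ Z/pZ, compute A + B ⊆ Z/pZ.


Work in Z/5Z: reduce every sum a + b modulo 5.
Enumerate all 6 pairs:
a = 0: 0+0=0, 0+1=1
a = 1: 1+0=1, 1+1=2
a = 2: 2+0=2, 2+1=3
Distinct residues collected: {0, 1, 2, 3}
|A + B| = 4 (out of 5 total residues).

A + B = {0, 1, 2, 3}


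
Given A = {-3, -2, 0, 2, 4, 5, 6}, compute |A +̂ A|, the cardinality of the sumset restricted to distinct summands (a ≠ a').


Restricted sumset: A +̂ A = {a + a' : a ∈ A, a' ∈ A, a ≠ a'}.
Equivalently, take A + A and drop any sum 2a that is achievable ONLY as a + a for a ∈ A (i.e. sums representable only with equal summands).
Enumerate pairs (a, a') with a < a' (symmetric, so each unordered pair gives one sum; this covers all a ≠ a'):
  -3 + -2 = -5
  -3 + 0 = -3
  -3 + 2 = -1
  -3 + 4 = 1
  -3 + 5 = 2
  -3 + 6 = 3
  -2 + 0 = -2
  -2 + 2 = 0
  -2 + 4 = 2
  -2 + 5 = 3
  -2 + 6 = 4
  0 + 2 = 2
  0 + 4 = 4
  0 + 5 = 5
  0 + 6 = 6
  2 + 4 = 6
  2 + 5 = 7
  2 + 6 = 8
  4 + 5 = 9
  4 + 6 = 10
  5 + 6 = 11
Collected distinct sums: {-5, -3, -2, -1, 0, 1, 2, 3, 4, 5, 6, 7, 8, 9, 10, 11}
|A +̂ A| = 16
(Reference bound: |A +̂ A| ≥ 2|A| - 3 for |A| ≥ 2, with |A| = 7 giving ≥ 11.)

|A +̂ A| = 16


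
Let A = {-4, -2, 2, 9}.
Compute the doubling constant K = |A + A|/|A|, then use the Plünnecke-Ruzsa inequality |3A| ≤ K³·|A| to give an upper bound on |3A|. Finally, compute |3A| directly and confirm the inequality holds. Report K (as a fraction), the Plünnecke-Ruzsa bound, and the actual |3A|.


|A| = 4.
Step 1: Compute A + A by enumerating all 16 pairs.
A + A = {-8, -6, -4, -2, 0, 4, 5, 7, 11, 18}, so |A + A| = 10.
Step 2: Doubling constant K = |A + A|/|A| = 10/4 = 10/4 ≈ 2.5000.
Step 3: Plünnecke-Ruzsa gives |3A| ≤ K³·|A| = (2.5000)³ · 4 ≈ 62.5000.
Step 4: Compute 3A = A + A + A directly by enumerating all triples (a,b,c) ∈ A³; |3A| = 19.
Step 5: Check 19 ≤ 62.5000? Yes ✓.

K = 10/4, Plünnecke-Ruzsa bound K³|A| ≈ 62.5000, |3A| = 19, inequality holds.


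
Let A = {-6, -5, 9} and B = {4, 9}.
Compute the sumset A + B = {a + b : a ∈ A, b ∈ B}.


A + B = {a + b : a ∈ A, b ∈ B}.
Enumerate all |A|·|B| = 3·2 = 6 pairs (a, b) and collect distinct sums.
a = -6: -6+4=-2, -6+9=3
a = -5: -5+4=-1, -5+9=4
a = 9: 9+4=13, 9+9=18
Collecting distinct sums: A + B = {-2, -1, 3, 4, 13, 18}
|A + B| = 6

A + B = {-2, -1, 3, 4, 13, 18}
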